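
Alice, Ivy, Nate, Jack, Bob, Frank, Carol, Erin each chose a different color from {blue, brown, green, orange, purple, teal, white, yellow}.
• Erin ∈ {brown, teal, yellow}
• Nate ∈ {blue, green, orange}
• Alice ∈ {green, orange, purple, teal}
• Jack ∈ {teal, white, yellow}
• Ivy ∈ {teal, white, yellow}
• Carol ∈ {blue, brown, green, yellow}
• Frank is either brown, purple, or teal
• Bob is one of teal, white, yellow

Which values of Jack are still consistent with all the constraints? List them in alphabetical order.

Ivy, Jack, Bob between them cover only {teal, white, yellow} — a naked triple. Remove those values from Alice, Frank, Carol, Erin.
Erin's domain is down to {brown}, so Erin = brown. Remove brown from Frank, Carol.
Frank has just one choice, so Frank = purple. Remove purple from Alice.
No further eliminations apply; Jack can still be any of teal, white, yellow.

teal, white, yellow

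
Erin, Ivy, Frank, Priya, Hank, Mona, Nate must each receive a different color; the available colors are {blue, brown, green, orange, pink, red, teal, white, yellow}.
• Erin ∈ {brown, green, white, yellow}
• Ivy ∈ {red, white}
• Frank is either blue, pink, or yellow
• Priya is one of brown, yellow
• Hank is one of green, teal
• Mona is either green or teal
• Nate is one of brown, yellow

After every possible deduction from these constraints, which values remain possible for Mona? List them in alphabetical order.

Priya and Nate share exactly the 2 values {brown, yellow}; by pigeonhole those values go to them, so strike brown, yellow from Erin, Frank.
The 2 variables Hank and Mona are confined to {green, teal}, which locks those values in; drop them from Erin.
That leaves Erin = white. Strike white from Ivy.
That leaves Ivy = red.
No further eliminations apply; Mona can still be any of green, teal.

green, teal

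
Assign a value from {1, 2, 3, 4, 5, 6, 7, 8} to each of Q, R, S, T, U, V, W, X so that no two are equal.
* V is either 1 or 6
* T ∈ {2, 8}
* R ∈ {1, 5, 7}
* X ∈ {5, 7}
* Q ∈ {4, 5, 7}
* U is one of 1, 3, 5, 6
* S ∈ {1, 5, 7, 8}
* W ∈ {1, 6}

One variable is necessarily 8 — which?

The 8 variables draw from only 8 values {1, 2, 3, 4, 5, 6, 7, 8}, so each is used; only T can be 2, hence T = 2.
Among the 7 still-open variables, 3 fits only U (and all 7 values in {1, 3, 4, 5, 6, 7, 8} must be used), so U = 3.
The 6 still-open variables draw from only 6 values {1, 4, 5, 6, 7, 8}, so each is used; only Q can be 4, hence Q = 4.
Among the 5 still-open variables, 8 fits only S (and all 5 values in {1, 5, 6, 7, 8} must be used), so S = 8.

S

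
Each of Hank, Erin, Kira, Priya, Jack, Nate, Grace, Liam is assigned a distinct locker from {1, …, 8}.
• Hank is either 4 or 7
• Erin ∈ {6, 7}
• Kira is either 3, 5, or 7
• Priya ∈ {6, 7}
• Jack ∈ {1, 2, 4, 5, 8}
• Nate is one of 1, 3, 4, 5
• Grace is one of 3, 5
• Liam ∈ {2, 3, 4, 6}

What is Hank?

The 8 variables together cover exactly {1, 2, 3, 4, 5, 6, 7, 8} — 8 values for 8 variables — and 8 appears only in Jack's list, so Jack = 8.
Among the 7 still-open variables, 1 fits only Nate (and all 7 values in {1, 2, 3, 4, 5, 6, 7} must be used), so Nate = 1.
Among the 6 still-open variables, 2 fits only Liam (and all 6 values in {2, 3, 4, 5, 6, 7} must be used), so Liam = 2.
The 5 still-open variables together cover exactly {3, 4, 5, 6, 7} — 5 values for 5 variables — and 4 appears only in Hank's list, so Hank = 4.

4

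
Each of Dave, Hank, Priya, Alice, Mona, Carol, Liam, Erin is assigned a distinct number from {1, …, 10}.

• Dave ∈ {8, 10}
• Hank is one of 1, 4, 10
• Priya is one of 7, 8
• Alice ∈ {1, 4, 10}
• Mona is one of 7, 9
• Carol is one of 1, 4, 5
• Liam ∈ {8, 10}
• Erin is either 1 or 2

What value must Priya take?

The 8 variables together cover exactly {1, 2, 4, 5, 7, 8, 9, 10} — 8 values for 8 variables — and 2 appears only in Erin's list, so Erin = 2.
Among the 7 still-open variables, 5 fits only Carol (and all 7 values in {1, 4, 5, 7, 8, 9, 10} must be used), so Carol = 5.
The 6 still-open variables together cover exactly {1, 4, 7, 8, 9, 10} — 6 values for 6 variables — and 9 appears only in Mona's list, so Mona = 9.
The 5 still-open variables together cover exactly {1, 4, 7, 8, 10} — 5 values for 5 variables — and 7 appears only in Priya's list, so Priya = 7.

7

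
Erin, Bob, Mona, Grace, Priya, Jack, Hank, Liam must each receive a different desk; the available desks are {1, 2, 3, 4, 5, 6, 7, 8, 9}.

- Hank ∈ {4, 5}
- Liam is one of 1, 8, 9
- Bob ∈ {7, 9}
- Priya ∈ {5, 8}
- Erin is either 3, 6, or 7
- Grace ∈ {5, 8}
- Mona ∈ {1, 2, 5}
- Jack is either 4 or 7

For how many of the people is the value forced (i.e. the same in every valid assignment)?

The 2 variables Grace and Priya are confined to {5, 8}, which locks those values in; drop them from Mona, Hank, Liam.
Hank must be 4 (only option left). Eliminate 4 elsewhere: Jack.
Jack must be 7 (only option left). Eliminate 7 elsewhere: Erin, Bob.
Bob must be 9 (only option left). Remove 9 from Liam.
That leaves Liam = 1. So Mona can't be 1.
Mona's domain is down to {2}, so Mona = 2.
Determined: Bob=9, Mona=2, Jack=7, Hank=4, Liam=1. The other people each still have more than one consistent value. That makes 5.

5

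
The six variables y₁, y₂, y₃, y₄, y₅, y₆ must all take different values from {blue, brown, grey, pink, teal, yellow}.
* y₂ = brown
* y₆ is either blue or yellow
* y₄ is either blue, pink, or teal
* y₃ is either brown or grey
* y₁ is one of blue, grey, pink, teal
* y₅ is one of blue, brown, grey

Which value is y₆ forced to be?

yellow

y₂ must be brown (only option left). So y₃, y₅ can't be brown.
y₃'s domain is down to {grey}, so y₃ = grey. Strike grey from y₁, y₅.
y₅ must be blue (only option left). So y₁, y₄, y₆ can't be blue.
So y₆ = yellow.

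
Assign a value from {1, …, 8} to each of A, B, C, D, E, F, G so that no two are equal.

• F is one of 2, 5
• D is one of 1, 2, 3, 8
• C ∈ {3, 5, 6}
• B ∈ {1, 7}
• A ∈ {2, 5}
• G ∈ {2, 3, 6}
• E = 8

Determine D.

E's domain is down to {8}, so E = 8. Strike 8 from D.
Among the 6 still-open variables, 7 fits only B (and all 6 values in {1, 2, 3, 5, 6, 7} must be used), so B = 7.
The 5 still-open variables together cover exactly {1, 2, 3, 5, 6} — 5 values for 5 variables — and 1 appears only in D's list, so D = 1.

1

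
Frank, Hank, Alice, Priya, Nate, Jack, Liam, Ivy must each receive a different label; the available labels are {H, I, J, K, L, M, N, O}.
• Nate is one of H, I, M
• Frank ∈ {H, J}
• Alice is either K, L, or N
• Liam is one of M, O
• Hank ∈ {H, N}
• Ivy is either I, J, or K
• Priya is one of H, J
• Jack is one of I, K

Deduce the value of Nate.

The 8 variables draw from only 8 values {H, I, J, K, L, M, N, O}, so each is used; only Alice can be L, hence Alice = L.
The 7 still-open variables draw from only 7 values {H, I, J, K, M, N, O}, so each is used; only Hank can be N, hence Hank = N.
The 6 still-open variables draw from only 6 values {H, I, J, K, M, O}, so each is used; only Liam can be O, hence Liam = O.
The 5 still-open variables together cover exactly {H, I, J, K, M} — 5 values for 5 variables — and M appears only in Nate's list, so Nate = M.

M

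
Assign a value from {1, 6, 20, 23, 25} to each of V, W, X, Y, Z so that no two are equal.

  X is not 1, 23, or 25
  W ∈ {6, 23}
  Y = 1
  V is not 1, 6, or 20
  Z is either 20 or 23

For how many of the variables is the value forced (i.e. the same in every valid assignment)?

Y must be 1 (only option left).
The 4 still-open variables together cover exactly {6, 20, 23, 25} — 4 values for 4 variables — and 25 appears only in V's list, so V = 25.
Determined: V=25, Y=1. The other variables each still have more than one consistent value. That makes 2.

2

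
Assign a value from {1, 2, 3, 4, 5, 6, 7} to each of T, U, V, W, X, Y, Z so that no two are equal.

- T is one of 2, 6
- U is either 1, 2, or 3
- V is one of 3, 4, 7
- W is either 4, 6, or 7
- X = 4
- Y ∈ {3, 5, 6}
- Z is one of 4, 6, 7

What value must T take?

X must be 4 (only option left). So V, W, Z can't be 4.
The 6 still-open variables together cover exactly {1, 2, 3, 5, 6, 7} — 6 values for 6 variables — and 1 appears only in U's list, so U = 1.
The 5 still-open variables together cover exactly {2, 3, 5, 6, 7} — 5 values for 5 variables — and 2 appears only in T's list, so T = 2.

2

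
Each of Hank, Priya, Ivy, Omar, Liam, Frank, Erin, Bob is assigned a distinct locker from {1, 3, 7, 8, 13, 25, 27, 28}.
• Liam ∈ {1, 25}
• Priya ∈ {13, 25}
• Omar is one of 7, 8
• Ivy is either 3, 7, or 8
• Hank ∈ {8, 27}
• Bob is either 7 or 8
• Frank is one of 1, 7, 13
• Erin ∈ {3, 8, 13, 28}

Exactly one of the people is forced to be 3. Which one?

Ivy

The 8 variables together cover exactly {1, 3, 7, 8, 13, 25, 27, 28} — 8 values for 8 variables — and 27 appears only in Hank's list, so Hank = 27.
The 7 still-open variables draw from only 7 values {1, 3, 7, 8, 13, 25, 28}, so each is used; only Erin can be 28, hence Erin = 28.
Among the 6 still-open variables, 3 fits only Ivy (and all 6 values in {1, 3, 7, 8, 13, 25} must be used), so Ivy = 3.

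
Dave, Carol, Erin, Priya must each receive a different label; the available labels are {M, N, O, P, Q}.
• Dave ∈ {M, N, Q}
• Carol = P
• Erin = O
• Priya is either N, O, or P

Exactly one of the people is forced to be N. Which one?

Priya

Carol has just one choice, so Carol = P. Strike P from Priya.
Erin has just one choice, so Erin = O. Remove O from Priya.
So N goes to Priya.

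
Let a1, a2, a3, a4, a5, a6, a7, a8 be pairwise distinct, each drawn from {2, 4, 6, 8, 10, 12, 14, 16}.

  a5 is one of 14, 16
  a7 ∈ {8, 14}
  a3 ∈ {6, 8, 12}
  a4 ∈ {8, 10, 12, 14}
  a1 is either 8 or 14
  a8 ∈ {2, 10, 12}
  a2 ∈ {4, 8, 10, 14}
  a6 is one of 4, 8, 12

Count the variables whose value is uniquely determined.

The 8 variables together cover exactly {2, 4, 6, 8, 10, 12, 14, 16} — 8 values for 8 variables — and 2 appears only in a8's list, so a8 = 2.
The 7 still-open variables draw from only 7 values {4, 6, 8, 10, 12, 14, 16}, so each is used; only a3 can be 6, hence a3 = 6.
The 6 still-open variables together cover exactly {4, 8, 10, 12, 14, 16} — 6 values for 6 variables — and 16 appears only in a5's list, so a5 = 16.
The 2 variables a1 and a7 are confined to {8, 14}, which locks those values in; drop them from a2, a4, a6.
Determined: a3=6, a5=16, a8=2. The other variables each still have more than one consistent value. That makes 3.

3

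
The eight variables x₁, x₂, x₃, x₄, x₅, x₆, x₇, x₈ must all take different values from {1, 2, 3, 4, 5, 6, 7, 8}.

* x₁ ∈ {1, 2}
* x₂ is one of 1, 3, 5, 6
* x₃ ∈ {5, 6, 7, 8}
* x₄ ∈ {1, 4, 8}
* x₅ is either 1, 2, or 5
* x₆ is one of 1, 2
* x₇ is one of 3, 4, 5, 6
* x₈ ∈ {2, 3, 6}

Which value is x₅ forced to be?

The 8 variables together cover exactly {1, 2, 3, 4, 5, 6, 7, 8} — 8 values for 8 variables — and 7 appears only in x₃'s list, so x₃ = 7.
Among the 7 still-open variables, 8 fits only x₄ (and all 7 values in {1, 2, 3, 4, 5, 6, 8} must be used), so x₄ = 8.
The 6 still-open variables draw from only 6 values {1, 2, 3, 4, 5, 6}, so each is used; only x₇ can be 4, hence x₇ = 4.
x₁ and x₆ share exactly the 2 values {1, 2}; by pigeonhole those values go to them, so strike 1, 2 from x₂, x₅, x₈.
So x₅ = 5.

5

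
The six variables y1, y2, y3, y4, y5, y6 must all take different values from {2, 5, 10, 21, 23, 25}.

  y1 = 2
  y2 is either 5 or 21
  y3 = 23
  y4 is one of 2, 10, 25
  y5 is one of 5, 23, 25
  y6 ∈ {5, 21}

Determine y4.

10

y1 must be 2 (only option left). Strike 2 from y4.
y3 has just one choice, so y3 = 23. Strike 23 from y5.
The 4 still-open variables together cover exactly {5, 10, 21, 25} — 4 values for 4 variables — and 10 appears only in y4's list, so y4 = 10.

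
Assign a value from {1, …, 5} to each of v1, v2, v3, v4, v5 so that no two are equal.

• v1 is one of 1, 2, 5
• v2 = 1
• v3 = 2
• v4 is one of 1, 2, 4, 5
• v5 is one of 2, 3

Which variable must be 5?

v2 must be 1 (only option left). Strike 1 from v1, v4.
v3's domain is down to {2}, so v3 = 2. Eliminate 2 elsewhere: v1, v4, v5.

v1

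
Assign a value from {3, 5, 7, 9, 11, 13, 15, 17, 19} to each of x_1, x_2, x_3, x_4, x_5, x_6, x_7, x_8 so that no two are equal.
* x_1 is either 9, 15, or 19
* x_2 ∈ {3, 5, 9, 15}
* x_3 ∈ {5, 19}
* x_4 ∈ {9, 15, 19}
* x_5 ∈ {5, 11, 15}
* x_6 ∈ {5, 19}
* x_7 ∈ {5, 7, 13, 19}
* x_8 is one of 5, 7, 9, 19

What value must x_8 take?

The 8 variables together cover exactly {3, 5, 7, 9, 11, 13, 15, 19} — 8 values for 8 variables — and 3 appears only in x_2's list, so x_2 = 3.
Among the 7 still-open variables, 11 fits only x_5 (and all 7 values in {5, 7, 9, 11, 13, 15, 19} must be used), so x_5 = 11.
Among the 6 still-open variables, 13 fits only x_7 (and all 6 values in {5, 7, 9, 13, 15, 19} must be used), so x_7 = 13.
The 5 still-open variables together cover exactly {5, 7, 9, 15, 19} — 5 values for 5 variables — and 7 appears only in x_8's list, so x_8 = 7.

7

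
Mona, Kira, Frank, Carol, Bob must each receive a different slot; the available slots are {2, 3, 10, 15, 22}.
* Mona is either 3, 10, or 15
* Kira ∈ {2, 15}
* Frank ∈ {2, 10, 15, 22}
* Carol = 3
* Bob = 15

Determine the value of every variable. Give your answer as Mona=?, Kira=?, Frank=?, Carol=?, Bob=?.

Carol has just one choice, so Carol = 3. Strike 3 from Mona.
Bob's domain is down to {15}, so Bob = 15. Remove 15 from Mona, Kira, Frank.
Mona must be 10 (only option left). Eliminate 10 elsewhere: Frank.
Kira must be 2 (only option left). Eliminate 2 elsewhere: Frank.
Frank's domain is down to {22}, so Frank = 22.

Mona=10, Kira=2, Frank=22, Carol=3, Bob=15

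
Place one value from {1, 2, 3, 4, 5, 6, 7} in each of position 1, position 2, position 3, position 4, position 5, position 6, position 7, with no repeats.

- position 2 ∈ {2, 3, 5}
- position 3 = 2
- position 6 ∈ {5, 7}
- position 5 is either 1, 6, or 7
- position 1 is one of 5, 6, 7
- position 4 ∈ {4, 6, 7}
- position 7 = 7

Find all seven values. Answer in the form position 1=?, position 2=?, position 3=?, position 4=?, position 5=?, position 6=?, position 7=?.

position 3 must be 2 (only option left). So position 2 can't be 2.
position 7's domain is down to {7}, so position 7 = 7. So position 1, position 4, position 5, position 6 can't be 7.
position 6 has just one choice, so position 6 = 5. Eliminate 5 elsewhere: position 1, position 2.
position 1 has just one choice, so position 1 = 6. Remove 6 from position 4, position 5.
That leaves position 2 = 3.
position 4 has just one choice, so position 4 = 4.
That leaves position 5 = 1.

position 1=6, position 2=3, position 3=2, position 4=4, position 5=1, position 6=5, position 7=7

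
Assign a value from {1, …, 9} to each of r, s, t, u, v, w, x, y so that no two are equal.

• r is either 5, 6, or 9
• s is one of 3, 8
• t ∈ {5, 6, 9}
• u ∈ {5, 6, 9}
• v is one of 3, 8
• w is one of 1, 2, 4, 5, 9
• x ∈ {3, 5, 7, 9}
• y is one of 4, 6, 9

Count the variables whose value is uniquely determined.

The 2 variables s and v are confined to {3, 8}, which locks those values in; drop them from x.
r, t, u between them cover only {5, 6, 9} — a naked triple. Remove those values from w, x, y.
x's domain is down to {7}, so x = 7.
y has just one choice, so y = 4. Strike 4 from w.
Determined: x=7, y=4. The other variables each still have more than one consistent value. That makes 2.

2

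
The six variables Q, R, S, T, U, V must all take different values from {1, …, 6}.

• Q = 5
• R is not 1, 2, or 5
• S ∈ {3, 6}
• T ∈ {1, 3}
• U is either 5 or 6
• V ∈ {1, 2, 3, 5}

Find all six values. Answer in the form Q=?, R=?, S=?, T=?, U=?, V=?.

Q's domain is down to {5}, so Q = 5. Strike 5 from U, V.
U has just one choice, so U = 6. So R, S can't be 6.
S has just one choice, so S = 3. Remove 3 from R, T, V.
That leaves T = 1. Eliminate 1 elsewhere: V.
V's domain is down to {2}, so V = 2.
R must be 4 (only option left).

Q=5, R=4, S=3, T=1, U=6, V=2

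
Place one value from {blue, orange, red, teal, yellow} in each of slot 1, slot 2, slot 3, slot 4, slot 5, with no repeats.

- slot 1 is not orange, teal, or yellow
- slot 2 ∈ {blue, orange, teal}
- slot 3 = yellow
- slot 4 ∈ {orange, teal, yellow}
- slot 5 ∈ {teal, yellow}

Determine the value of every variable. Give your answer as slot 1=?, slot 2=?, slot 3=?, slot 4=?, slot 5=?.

slot 1=red, slot 2=blue, slot 3=yellow, slot 4=orange, slot 5=teal

slot 3's domain is down to {yellow}, so slot 3 = yellow. So slot 4, slot 5 can't be yellow.
slot 5 must be teal (only option left). Eliminate teal elsewhere: slot 2, slot 4.
slot 4 has just one choice, so slot 4 = orange. Strike orange from slot 2.
slot 2's domain is down to {blue}, so slot 2 = blue. Remove blue from slot 1.
slot 1's domain is down to {red}, so slot 1 = red.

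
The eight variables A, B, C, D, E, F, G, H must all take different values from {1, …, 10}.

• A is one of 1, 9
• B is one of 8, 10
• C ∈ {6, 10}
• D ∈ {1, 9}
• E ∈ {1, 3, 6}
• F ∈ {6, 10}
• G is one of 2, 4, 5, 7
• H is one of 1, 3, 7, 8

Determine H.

The 2 variables A and D are confined to {1, 9}, which locks those values in; drop them from E, H.
C and F share exactly the 2 values {6, 10}; by pigeonhole those values go to them, so strike 6, 10 from B, E.
B's domain is down to {8}, so B = 8. Strike 8 from H.
That leaves E = 3. Strike 3 from H.
So H = 7.

7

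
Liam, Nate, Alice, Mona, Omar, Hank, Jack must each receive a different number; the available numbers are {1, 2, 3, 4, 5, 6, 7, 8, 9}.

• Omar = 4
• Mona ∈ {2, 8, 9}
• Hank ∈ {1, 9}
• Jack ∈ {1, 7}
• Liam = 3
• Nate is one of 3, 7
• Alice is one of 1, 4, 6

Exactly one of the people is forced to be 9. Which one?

Hank

Liam's domain is down to {3}, so Liam = 3. So Nate can't be 3.
That leaves Nate = 7. Strike 7 from Jack.
That leaves Omar = 4. Eliminate 4 elsewhere: Alice.
Jack's domain is down to {1}, so Jack = 1. Remove 1 from Alice, Hank.
So 9 goes to Hank.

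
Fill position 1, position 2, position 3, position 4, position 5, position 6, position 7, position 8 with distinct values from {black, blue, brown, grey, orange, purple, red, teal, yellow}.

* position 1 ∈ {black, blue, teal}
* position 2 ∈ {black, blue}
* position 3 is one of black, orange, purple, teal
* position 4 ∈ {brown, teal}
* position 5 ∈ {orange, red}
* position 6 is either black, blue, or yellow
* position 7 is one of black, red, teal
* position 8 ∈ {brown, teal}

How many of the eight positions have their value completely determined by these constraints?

The 8 variables together cover exactly {black, blue, brown, orange, purple, red, teal, yellow} — 8 values for 8 variables — and purple appears only in position 3's list, so position 3 = purple.
The 7 still-open variables draw from only 7 values {black, blue, brown, orange, red, teal, yellow}, so each is used; only position 5 can be orange, hence position 5 = orange.
The 6 still-open variables draw from only 6 values {black, blue, brown, red, teal, yellow}, so each is used; only position 7 can be red, hence position 7 = red.
Among the 5 still-open variables, yellow fits only position 6 (and all 5 values in {black, blue, brown, teal, yellow} must be used), so position 6 = yellow.
The 2 variables position 4 and position 8 are confined to {brown, teal}, which locks those values in; drop them from position 1.
Determined: position 3=purple, position 5=orange, position 6=yellow, position 7=red. The other positions each still have more than one consistent value. That makes 4.

4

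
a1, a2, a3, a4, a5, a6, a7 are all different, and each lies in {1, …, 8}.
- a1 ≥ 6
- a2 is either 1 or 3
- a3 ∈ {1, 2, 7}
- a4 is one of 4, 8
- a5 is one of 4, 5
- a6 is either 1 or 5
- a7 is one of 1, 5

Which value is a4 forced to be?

a6 and a7 between them cover only {1, 5} — a naked pair. Remove those values from a2, a3, a5.
a2 has just one choice, so a2 = 3.
a5's domain is down to {4}, so a5 = 4. Eliminate 4 elsewhere: a4.
So a4 = 8.

8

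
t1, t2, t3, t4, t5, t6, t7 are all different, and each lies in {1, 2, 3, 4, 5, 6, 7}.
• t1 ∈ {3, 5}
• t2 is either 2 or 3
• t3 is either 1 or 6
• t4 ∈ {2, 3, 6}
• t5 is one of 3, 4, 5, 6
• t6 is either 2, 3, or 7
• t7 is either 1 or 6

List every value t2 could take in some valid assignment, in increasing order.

2, 3

The 7 variables together cover exactly {1, 2, 3, 4, 5, 6, 7} — 7 values for 7 variables — and 4 appears only in t5's list, so t5 = 4.
The 6 still-open variables together cover exactly {1, 2, 3, 5, 6, 7} — 6 values for 6 variables — and 5 appears only in t1's list, so t1 = 5.
Among the 5 still-open variables, 7 fits only t6 (and all 5 values in {1, 2, 3, 6, 7} must be used), so t6 = 7.
t3 and t7 between them cover only {1, 6} — a naked pair. Remove those values from t4.
No further eliminations apply; t2 can still be any of 2, 3.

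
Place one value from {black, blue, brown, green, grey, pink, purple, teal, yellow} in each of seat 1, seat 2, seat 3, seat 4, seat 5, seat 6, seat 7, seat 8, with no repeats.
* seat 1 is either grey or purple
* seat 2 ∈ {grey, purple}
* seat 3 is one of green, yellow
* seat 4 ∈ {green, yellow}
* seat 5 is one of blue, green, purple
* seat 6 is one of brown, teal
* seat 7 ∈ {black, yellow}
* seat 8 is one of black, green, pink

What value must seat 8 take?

pink

The 2 variables seat 1 and seat 2 are confined to {grey, purple}, which locks those values in; drop them from seat 5.
seat 3 and seat 4 between them cover only {green, yellow} — a naked pair. Remove those values from seat 5, seat 7, seat 8.
That leaves seat 5 = blue.
seat 7 has just one choice, so seat 7 = black. Strike black from seat 8.
So seat 8 = pink.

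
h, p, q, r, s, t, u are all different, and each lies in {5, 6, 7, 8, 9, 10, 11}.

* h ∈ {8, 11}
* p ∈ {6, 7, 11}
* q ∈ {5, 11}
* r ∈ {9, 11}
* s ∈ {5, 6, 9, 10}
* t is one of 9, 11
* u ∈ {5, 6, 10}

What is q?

Among the 7 variables, 7 fits only p (and all 7 values in {5, 6, 7, 8, 9, 10, 11} must be used), so p = 7.
The 6 still-open variables together cover exactly {5, 6, 8, 9, 10, 11} — 6 values for 6 variables — and 8 appears only in h's list, so h = 8.
r and t share exactly the 2 values {9, 11}; by pigeonhole those values go to them, so strike 9, 11 from q, s.
So q = 5.

5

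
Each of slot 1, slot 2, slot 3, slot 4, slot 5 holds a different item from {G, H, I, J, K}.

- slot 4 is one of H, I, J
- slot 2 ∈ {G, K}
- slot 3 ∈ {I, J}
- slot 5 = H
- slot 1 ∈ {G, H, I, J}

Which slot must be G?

slot 5 must be H (only option left). Eliminate H elsewhere: slot 1, slot 4.
Among the 4 still-open variables, K fits only slot 2 (and all 4 values in {G, I, J, K} must be used), so slot 2 = K.
The 3 still-open variables together cover exactly {G, I, J} — 3 values for 3 variables — and G appears only in slot 1's list, so slot 1 = G.

slot 1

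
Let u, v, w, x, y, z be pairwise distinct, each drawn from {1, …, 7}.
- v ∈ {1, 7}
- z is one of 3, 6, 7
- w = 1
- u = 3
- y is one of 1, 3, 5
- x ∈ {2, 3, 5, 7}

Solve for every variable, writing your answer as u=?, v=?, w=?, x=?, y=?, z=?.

u has just one choice, so u = 3. So x, y, z can't be 3.
That leaves w = 1. So v, y can't be 1.
That leaves y = 5. Remove 5 from x.
That leaves v = 7. Remove 7 from x, z.
x must be 2 (only option left).
That leaves z = 6.

u=3, v=7, w=1, x=2, y=5, z=6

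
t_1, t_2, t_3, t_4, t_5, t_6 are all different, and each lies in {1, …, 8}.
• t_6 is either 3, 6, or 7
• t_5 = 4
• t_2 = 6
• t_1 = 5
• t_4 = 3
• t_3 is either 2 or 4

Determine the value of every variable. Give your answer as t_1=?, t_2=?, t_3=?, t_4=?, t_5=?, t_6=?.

t_1=5, t_2=6, t_3=2, t_4=3, t_5=4, t_6=7

t_1 has just one choice, so t_1 = 5.
t_2 must be 6 (only option left). Remove 6 from t_6.
t_4 has just one choice, so t_4 = 3. Remove 3 from t_6.
t_5 has just one choice, so t_5 = 4. So t_3 can't be 4.
t_6 has just one choice, so t_6 = 7.
t_3 must be 2 (only option left).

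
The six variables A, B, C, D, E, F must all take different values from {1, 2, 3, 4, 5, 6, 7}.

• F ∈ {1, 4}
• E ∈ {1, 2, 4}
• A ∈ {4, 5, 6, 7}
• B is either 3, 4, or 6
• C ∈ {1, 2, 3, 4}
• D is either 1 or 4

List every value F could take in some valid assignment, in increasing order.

1, 4

D and F between them cover only {1, 4} — a naked pair. Remove those values from A, B, C, E.
That leaves E = 2. Remove 2 from C.
C's domain is down to {3}, so C = 3. Eliminate 3 elsewhere: B.
B has just one choice, so B = 6. Strike 6 from A.
No further eliminations apply; F can still be any of 1, 4.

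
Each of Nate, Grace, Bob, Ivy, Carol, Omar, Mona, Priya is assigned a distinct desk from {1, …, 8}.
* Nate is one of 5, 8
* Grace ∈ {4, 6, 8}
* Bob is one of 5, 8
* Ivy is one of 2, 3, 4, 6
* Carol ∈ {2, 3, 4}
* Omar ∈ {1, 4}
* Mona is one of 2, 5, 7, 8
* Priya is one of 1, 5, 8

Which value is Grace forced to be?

6

The 8 variables together cover exactly {1, 2, 3, 4, 5, 6, 7, 8} — 8 values for 8 variables — and 7 appears only in Mona's list, so Mona = 7.
Nate and Bob share exactly the 2 values {5, 8}; by pigeonhole those values go to them, so strike 5, 8 from Grace, Priya.
That leaves Priya = 1. Eliminate 1 elsewhere: Omar.
Omar's domain is down to {4}, so Omar = 4. Eliminate 4 elsewhere: Grace, Ivy, Carol.
So Grace = 6.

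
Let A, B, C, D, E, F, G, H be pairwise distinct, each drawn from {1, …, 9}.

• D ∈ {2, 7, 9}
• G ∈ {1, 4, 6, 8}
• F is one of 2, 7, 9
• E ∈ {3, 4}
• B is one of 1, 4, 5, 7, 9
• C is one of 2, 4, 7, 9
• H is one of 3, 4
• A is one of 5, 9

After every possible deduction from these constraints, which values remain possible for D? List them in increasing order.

The 2 variables E and H are confined to {3, 4}, which locks those values in; drop them from B, C, G.
C, D, F share exactly the 3 values {2, 7, 9}; by pigeonhole those values go to them, so strike 2, 7, 9 from A, B.
That leaves A = 5. So B can't be 5.
B's domain is down to {1}, so B = 1. So G can't be 1.
No further eliminations apply; D can still be any of 2, 7, 9.

2, 7, 9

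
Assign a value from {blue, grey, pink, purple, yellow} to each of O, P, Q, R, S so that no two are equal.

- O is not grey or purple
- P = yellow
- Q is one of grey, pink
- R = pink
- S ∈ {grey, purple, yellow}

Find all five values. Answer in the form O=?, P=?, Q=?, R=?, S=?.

O=blue, P=yellow, Q=grey, R=pink, S=purple

P has just one choice, so P = yellow. Strike yellow from O, S.
That leaves R = pink. So O, Q can't be pink.
O's domain is down to {blue}, so O = blue.
Q must be grey (only option left). Remove grey from S.
That leaves S = purple.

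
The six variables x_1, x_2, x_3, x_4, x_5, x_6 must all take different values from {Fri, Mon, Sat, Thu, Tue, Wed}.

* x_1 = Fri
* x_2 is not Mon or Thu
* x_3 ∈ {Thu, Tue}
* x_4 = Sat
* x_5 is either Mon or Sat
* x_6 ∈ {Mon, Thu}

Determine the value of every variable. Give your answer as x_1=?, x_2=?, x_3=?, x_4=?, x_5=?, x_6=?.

x_1=Fri, x_2=Wed, x_3=Tue, x_4=Sat, x_5=Mon, x_6=Thu

x_1's domain is down to {Fri}, so x_1 = Fri. Eliminate Fri elsewhere: x_2.
That leaves x_4 = Sat. Strike Sat from x_2, x_5.
x_5 has just one choice, so x_5 = Mon. So x_6 can't be Mon.
x_6 has just one choice, so x_6 = Thu. So x_3 can't be Thu.
x_3's domain is down to {Tue}, so x_3 = Tue. Eliminate Tue elsewhere: x_2.
x_2's domain is down to {Wed}, so x_2 = Wed.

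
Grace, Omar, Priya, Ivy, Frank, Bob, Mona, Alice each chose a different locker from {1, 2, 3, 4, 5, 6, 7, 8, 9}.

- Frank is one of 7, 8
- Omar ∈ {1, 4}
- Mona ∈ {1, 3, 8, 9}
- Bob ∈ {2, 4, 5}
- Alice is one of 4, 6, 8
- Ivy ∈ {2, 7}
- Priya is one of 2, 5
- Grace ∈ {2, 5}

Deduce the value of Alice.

6

Grace and Priya between them cover only {2, 5} — a naked pair. Remove those values from Ivy, Bob.
Ivy has just one choice, so Ivy = 7. Strike 7 from Frank.
That leaves Frank = 8. Eliminate 8 elsewhere: Mona, Alice.
That leaves Bob = 4. Eliminate 4 elsewhere: Omar, Alice.
So Alice = 6.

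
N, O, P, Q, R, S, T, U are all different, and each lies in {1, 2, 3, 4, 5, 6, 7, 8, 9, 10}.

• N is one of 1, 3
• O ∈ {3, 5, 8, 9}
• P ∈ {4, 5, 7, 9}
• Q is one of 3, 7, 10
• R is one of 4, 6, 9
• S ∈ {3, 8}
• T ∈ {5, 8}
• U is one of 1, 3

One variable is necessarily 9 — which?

N and U between them cover only {1, 3} — a naked pair. Remove those values from O, Q, S.
That leaves S = 8. Eliminate 8 elsewhere: O, T.
T has just one choice, so T = 5. Strike 5 from O, P.
So 9 goes to O.

O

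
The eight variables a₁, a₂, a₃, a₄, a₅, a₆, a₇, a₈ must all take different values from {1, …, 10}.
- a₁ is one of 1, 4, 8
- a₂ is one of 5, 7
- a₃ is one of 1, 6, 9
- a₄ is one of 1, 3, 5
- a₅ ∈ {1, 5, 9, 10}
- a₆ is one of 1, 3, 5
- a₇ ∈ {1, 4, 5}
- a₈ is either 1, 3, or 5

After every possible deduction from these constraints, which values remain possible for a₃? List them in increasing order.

6, 9

a₄, a₆, a₈ share exactly the 3 values {1, 3, 5}; by pigeonhole those values go to them, so strike 1, 3, 5 from a₁, a₂, a₃, a₅, a₇.
a₂ has just one choice, so a₂ = 7.
That leaves a₇ = 4. Eliminate 4 elsewhere: a₁.
a₁ must be 8 (only option left).
No further eliminations apply; a₃ can still be any of 6, 9.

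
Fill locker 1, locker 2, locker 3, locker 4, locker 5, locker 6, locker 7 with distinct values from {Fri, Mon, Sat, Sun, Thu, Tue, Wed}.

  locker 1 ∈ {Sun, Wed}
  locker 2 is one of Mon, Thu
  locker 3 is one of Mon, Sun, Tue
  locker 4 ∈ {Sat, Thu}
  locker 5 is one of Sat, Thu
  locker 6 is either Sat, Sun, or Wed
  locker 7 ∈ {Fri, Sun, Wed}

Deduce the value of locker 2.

The 7 variables together cover exactly {Fri, Mon, Sat, Sun, Thu, Tue, Wed} — 7 values for 7 variables — and Fri appears only in locker 7's list, so locker 7 = Fri.
Among the 6 still-open variables, Tue fits only locker 3 (and all 6 values in {Mon, Sat, Sun, Thu, Tue, Wed} must be used), so locker 3 = Tue.
The 5 still-open variables draw from only 5 values {Mon, Sat, Sun, Thu, Wed}, so each is used; only locker 2 can be Mon, hence locker 2 = Mon.

Mon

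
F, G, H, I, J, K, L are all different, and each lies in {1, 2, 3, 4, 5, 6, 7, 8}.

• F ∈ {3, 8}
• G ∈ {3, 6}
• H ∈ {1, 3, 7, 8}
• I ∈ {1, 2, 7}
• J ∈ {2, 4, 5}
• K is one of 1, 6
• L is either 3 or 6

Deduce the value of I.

2

G and L share exactly the 2 values {3, 6}; by pigeonhole those values go to them, so strike 3, 6 from F, H, K.
F must be 8 (only option left). Strike 8 from H.
K has just one choice, so K = 1. Remove 1 from H, I.
H's domain is down to {7}, so H = 7. Eliminate 7 elsewhere: I.
So I = 2.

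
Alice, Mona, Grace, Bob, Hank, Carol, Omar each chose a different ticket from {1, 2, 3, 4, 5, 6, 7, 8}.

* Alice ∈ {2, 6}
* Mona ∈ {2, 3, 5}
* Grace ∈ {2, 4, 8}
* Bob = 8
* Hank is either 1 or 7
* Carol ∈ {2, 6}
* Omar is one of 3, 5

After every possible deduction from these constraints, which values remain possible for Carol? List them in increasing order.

Bob's domain is down to {8}, so Bob = 8. So Grace can't be 8.
Alice and Carol between them cover only {2, 6} — a naked pair. Remove those values from Mona, Grace.
Grace must be 4 (only option left).
No further eliminations apply; Carol can still be any of 2, 6.

2, 6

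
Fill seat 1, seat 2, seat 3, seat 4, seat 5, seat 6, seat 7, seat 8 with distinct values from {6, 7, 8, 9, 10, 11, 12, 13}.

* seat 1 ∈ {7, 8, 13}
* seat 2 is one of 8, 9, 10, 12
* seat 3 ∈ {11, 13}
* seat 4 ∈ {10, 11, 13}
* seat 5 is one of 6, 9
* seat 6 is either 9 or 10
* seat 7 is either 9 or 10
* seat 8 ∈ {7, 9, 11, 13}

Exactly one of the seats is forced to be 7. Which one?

seat 8

The 8 variables together cover exactly {6, 7, 8, 9, 10, 11, 12, 13} — 8 values for 8 variables — and 6 appears only in seat 5's list, so seat 5 = 6.
Among the 7 still-open variables, 12 fits only seat 2 (and all 7 values in {7, 8, 9, 10, 11, 12, 13} must be used), so seat 2 = 12.
The 6 still-open variables draw from only 6 values {7, 8, 9, 10, 11, 13}, so each is used; only seat 1 can be 8, hence seat 1 = 8.
Among the 5 still-open variables, 7 fits only seat 8 (and all 5 values in {7, 9, 10, 11, 13} must be used), so seat 8 = 7.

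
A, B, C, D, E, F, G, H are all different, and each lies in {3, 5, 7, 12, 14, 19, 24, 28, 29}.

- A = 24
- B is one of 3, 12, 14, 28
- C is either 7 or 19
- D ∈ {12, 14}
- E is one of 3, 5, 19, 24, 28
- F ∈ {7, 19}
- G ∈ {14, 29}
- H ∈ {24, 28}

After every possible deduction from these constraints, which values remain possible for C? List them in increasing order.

7, 19

A has just one choice, so A = 24. Remove 24 from E, H.
H's domain is down to {28}, so H = 28. So B, E can't be 28.
The 2 variables C and F are confined to {7, 19}, which locks those values in; drop them from E.
No further eliminations apply; C can still be any of 7, 19.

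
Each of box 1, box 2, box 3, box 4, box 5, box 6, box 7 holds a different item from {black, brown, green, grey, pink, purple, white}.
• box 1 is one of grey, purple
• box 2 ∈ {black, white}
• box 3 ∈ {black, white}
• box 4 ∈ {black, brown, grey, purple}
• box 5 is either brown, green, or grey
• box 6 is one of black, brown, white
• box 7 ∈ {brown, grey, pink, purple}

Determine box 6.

brown

Among the 7 variables, green fits only box 5 (and all 7 values in {black, brown, green, grey, pink, purple, white} must be used), so box 5 = green.
Among the 6 still-open variables, pink fits only box 7 (and all 6 values in {black, brown, grey, pink, purple, white} must be used), so box 7 = pink.
box 2 and box 3 between them cover only {black, white} — a naked pair. Remove those values from box 4, box 6.
So box 6 = brown.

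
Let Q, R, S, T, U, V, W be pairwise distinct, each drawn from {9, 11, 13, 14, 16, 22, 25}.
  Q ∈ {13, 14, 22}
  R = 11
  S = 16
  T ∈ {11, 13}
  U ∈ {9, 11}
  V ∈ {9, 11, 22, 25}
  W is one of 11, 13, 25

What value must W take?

R must be 11 (only option left). Strike 11 from T, U, V, W.
S has just one choice, so S = 16.
T has just one choice, so T = 13. So Q, W can't be 13.
So W = 25.

25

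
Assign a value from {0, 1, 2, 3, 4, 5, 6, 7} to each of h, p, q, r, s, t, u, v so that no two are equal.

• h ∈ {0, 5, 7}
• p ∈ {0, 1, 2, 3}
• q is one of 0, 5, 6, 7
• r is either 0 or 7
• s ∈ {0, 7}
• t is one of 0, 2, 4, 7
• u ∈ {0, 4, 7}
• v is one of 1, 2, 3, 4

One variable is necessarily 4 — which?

The 8 variables together cover exactly {0, 1, 2, 3, 4, 5, 6, 7} — 8 values for 8 variables — and 6 appears only in q's list, so q = 6.
Among the 7 still-open variables, 5 fits only h (and all 7 values in {0, 1, 2, 3, 4, 5, 7} must be used), so h = 5.
r and s between them cover only {0, 7} — a naked pair. Remove those values from p, t, u.
So 4 goes to u.

u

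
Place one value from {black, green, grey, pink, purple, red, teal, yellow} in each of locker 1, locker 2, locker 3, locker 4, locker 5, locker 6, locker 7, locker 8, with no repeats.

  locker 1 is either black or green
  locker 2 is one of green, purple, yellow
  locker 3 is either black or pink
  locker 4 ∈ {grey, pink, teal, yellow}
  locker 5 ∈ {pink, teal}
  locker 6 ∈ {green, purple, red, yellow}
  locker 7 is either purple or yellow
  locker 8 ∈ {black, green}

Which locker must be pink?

The 8 variables draw from only 8 values {black, green, grey, pink, purple, red, teal, yellow}, so each is used; only locker 4 can be grey, hence locker 4 = grey.
Among the 7 still-open variables, red fits only locker 6 (and all 7 values in {black, green, pink, purple, red, teal, yellow} must be used), so locker 6 = red.
The 6 still-open variables together cover exactly {black, green, pink, purple, teal, yellow} — 6 values for 6 variables — and teal appears only in locker 5's list, so locker 5 = teal.
The 5 still-open variables draw from only 5 values {black, green, pink, purple, yellow}, so each is used; only locker 3 can be pink, hence locker 3 = pink.

locker 3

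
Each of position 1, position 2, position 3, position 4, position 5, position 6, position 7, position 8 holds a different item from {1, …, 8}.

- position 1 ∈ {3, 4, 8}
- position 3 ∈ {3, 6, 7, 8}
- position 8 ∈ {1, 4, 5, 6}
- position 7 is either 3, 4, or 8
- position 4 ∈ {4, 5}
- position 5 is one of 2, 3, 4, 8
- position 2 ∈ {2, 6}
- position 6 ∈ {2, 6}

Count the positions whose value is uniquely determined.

3

The 8 variables draw from only 8 values {1, 2, 3, 4, 5, 6, 7, 8}, so each is used; only position 8 can be 1, hence position 8 = 1.
The 7 still-open variables together cover exactly {2, 3, 4, 5, 6, 7, 8} — 7 values for 7 variables — and 5 appears only in position 4's list, so position 4 = 5.
Among the 6 still-open variables, 7 fits only position 3 (and all 6 values in {2, 3, 4, 6, 7, 8} must be used), so position 3 = 7.
position 2 and position 6 share exactly the 2 values {2, 6}; by pigeonhole those values go to them, so strike 2, 6 from position 5.
Determined: position 3=7, position 4=5, position 8=1. The other positions each still have more than one consistent value. That makes 3.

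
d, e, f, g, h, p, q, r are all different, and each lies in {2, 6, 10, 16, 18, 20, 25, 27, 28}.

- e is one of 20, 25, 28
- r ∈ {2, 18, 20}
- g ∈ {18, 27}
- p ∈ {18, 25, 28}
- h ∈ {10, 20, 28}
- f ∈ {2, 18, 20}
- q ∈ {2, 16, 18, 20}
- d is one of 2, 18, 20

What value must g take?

27

The 8 variables draw from only 8 values {2, 10, 16, 18, 20, 25, 27, 28}, so each is used; only h can be 10, hence h = 10.
The 7 still-open variables draw from only 7 values {2, 16, 18, 20, 25, 27, 28}, so each is used; only q can be 16, hence q = 16.
The 6 still-open variables draw from only 6 values {2, 18, 20, 25, 27, 28}, so each is used; only g can be 27, hence g = 27.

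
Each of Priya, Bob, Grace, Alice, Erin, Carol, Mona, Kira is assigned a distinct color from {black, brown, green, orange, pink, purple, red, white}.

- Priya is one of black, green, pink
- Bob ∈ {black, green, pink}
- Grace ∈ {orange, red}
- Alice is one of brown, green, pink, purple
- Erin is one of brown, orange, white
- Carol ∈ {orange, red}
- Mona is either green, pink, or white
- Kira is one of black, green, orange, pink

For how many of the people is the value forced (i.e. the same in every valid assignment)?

3

The 8 variables draw from only 8 values {black, brown, green, orange, pink, purple, red, white}, so each is used; only Alice can be purple, hence Alice = purple.
The 7 still-open variables draw from only 7 values {black, brown, green, orange, pink, red, white}, so each is used; only Erin can be brown, hence Erin = brown.
Among the 6 still-open variables, white fits only Mona (and all 6 values in {black, green, orange, pink, red, white} must be used), so Mona = white.
The 2 variables Grace and Carol are confined to {orange, red}, which locks those values in; drop them from Kira.
Determined: Alice=purple, Erin=brown, Mona=white. The other people each still have more than one consistent value. That makes 3.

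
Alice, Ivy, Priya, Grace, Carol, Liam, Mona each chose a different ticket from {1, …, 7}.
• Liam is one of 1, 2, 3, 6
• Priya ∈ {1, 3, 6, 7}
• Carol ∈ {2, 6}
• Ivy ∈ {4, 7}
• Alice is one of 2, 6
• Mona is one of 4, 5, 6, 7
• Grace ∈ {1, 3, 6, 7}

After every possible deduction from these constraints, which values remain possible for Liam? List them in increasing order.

The 7 variables draw from only 7 values {1, 2, 3, 4, 5, 6, 7}, so each is used; only Mona can be 5, hence Mona = 5.
The 6 still-open variables draw from only 6 values {1, 2, 3, 4, 6, 7}, so each is used; only Ivy can be 4, hence Ivy = 4.
The 2 variables Alice and Carol are confined to {2, 6}, which locks those values in; drop them from Priya, Grace, Liam.
No further eliminations apply; Liam can still be any of 1, 3.

1, 3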